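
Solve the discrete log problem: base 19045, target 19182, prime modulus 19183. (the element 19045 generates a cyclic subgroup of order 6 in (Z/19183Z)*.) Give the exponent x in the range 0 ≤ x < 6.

3

Successive powers of 19045 modulo 19183:
  19045^0=1  19045^1=19045  19045^2=19044  19045^3=19182
So 19045^3 ≡ 19182 (mod 19183), giving x = 3.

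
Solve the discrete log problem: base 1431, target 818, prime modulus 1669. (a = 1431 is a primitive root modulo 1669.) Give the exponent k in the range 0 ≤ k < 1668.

652

Baby-step giant-step with m = ceil(sqrt(1668)) = 41.
Baby table (1431^j mod 1669 for j=0..40):
  0:1  1:1431  2:1567  3:910  4:390  5:644  6:276  7:1072
  8:221  9:810  10:824  11:830  12:1071  13:459  14:912  15:1583
  16:440  17:427  18:183  19:1509  20:1362  21:1299  22:1272  23:1022
  24:438  25:903  26:387  27:1358  28:582  29:11  30:720  31:547
  32:1665  33:952  34:408  35:1367  36:109  37:762  38:565  39:719
  40:785
Giant step factor: 1431^(-41) ≡ 1107 (mod 1669).
Scan 818·1107^i mod 1669 for i = 0, 1, …:
  i=0: 818   i=1: 928   i=2: 861   i=3: 128
  i=4: 1500   i=5: 1514   i=6: 322   i=7: 957
  i=8: 1253   i=9: 132     …   i=14: 1240
  i=15: 762
Match at i=15, j=37: k = 15·41 + 37 = 652.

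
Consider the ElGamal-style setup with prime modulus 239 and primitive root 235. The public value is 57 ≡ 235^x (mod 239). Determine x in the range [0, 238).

Baby-step giant-step with m = ceil(sqrt(238)) = 16.
Baby table (235^j mod 239 for j=0..15):
  0:1  1:235  2:16  3:175  4:17  5:171  6:33  7:107
  8:50  9:39  10:83  11:146  12:133  13:185  14:216  15:92
Giant step factor: 235^(-16) ≡ 176 (mod 239).
Scan 57·176^i mod 239 for i = 0, 1, …:
  i=0: 57   i=1: 233   i=2: 139   i=3: 86
  i=4: 79   i=5: 42   i=6: 222   i=7: 115
  i=8: 164   i=9: 184   i=10: 119   i=11: 151
  i=12: 47   i=13: 146
Match at i=13, j=11: x = 13·16 + 11 = 219.

219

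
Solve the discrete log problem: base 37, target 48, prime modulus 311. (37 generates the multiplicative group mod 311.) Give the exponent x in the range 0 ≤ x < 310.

Baby-step giant-step with m = ceil(sqrt(310)) = 18.
Baby table (37^j mod 311 for j=0..17):
  0:1  1:37  2:125  3:271  4:75  5:287  6:45  7:110
  8:27  9:66  10:265  11:164  12:159  13:285  14:282  15:171
  16:107  17:227
Giant step factor: 37^(-18) ≡ 156 (mod 311).
Scan 48·156^i mod 311 for i = 0, 1, …:
  i=0: 48   i=1: 24   i=2: 12   i=3: 6
  i=4: 3   i=5: 157   i=6: 234   i=7: 117
  i=8: 214   i=9: 107
Match at i=9, j=16: x = 9·18 + 16 = 178.

178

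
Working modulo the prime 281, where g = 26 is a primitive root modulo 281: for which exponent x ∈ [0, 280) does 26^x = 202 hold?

Baby-step giant-step with m = ceil(sqrt(280)) = 17.
Baby table (26^j mod 281 for j=0..16):
  0:1  1:26  2:114  3:154  4:70  5:134  6:112  7:102
  8:123  9:107  10:253  11:115  12:180  13:184  14:7  15:182
  16:236
Giant step factor: 26^(-17) ≡ 226 (mod 281).
Scan 202·226^i mod 281 for i = 0, 1, …:
  i=0: 202   i=1: 130   i=2: 156   i=3: 131
  i=4: 101   i=5: 65   i=6: 78   i=7: 206
  i=8: 191   i=9: 173   i=10: 39   i=11: 103
  i=12: 236
Match at i=12, j=16: x = 12·17 + 16 = 220.

220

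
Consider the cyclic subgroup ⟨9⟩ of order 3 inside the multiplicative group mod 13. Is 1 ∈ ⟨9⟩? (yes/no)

yes

⟨9⟩ has order 3; its elements mod 13 are {1, 3, 9}.
1 is in this set.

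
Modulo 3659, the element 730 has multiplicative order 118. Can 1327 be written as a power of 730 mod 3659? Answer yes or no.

1327 ∈ ⟨730⟩ iff 1327^118 ≡ 1 (mod 3659), since |⟨730⟩| = 118.
1327^118 mod 3659 = 2727.
Since 2727 ≠ 1, 1327 does not lie in the subgroup.

no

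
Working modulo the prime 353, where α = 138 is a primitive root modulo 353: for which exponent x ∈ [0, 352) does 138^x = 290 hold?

Baby-step giant-step with m = ceil(sqrt(352)) = 19.
Baby table (138^j mod 353 for j=0..18):
  0:1  1:138  2:335  3:340  4:324  5:234  6:169  7:24
  8:135  9:274  10:41  11:10  12:321  13:173  14:223  15:63
  16:222  17:278  18:240
Giant step factor: 138^(-19) ≡ 74 (mod 353).
Scan 290·74^i mod 353 for i = 0, 1, …:
  i=0: 290   i=1: 280   i=2: 246   i=3: 201
  i=4: 48   i=5: 22   i=6: 216   i=7: 99
  i=8: 266   i=9: 269   i=10: 138
Match at i=10, j=1: x = 10·19 + 1 = 191.

191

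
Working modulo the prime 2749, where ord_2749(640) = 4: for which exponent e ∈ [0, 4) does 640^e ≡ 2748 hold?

2

Successive powers of 640 modulo 2749:
  640^0=1  640^1=640  640^2=2748
So 640^2 ≡ 2748 (mod 2749), giving e = 2.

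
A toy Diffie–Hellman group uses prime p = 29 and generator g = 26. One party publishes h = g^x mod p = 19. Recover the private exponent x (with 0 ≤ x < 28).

Successive powers of 26 modulo 29:
  26^0=1  26^1=26  26^2=9  26^3=2  26^4=23  26^5=18
  26^6=4  26^7=17  26^8=7  26^9=8  26^10=5  26^11=14
  26^12=16  26^13=10  26^14=28  26^15=3  26^16=20  26^17=27
  26^18=6  26^19=11  26^20=25  26^21=12  26^22=22  26^23=21
  26^24=24  26^25=15  26^26=13  26^27=19
So 26^27 ≡ 19 (mod 29), giving x = 27.

27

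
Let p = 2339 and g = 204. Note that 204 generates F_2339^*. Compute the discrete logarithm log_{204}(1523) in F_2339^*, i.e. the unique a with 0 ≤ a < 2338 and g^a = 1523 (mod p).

2016

Baby-step giant-step with m = ceil(sqrt(2338)) = 49.
Baby table (204^j mod 2339 for j=0..48):
  0:1  1:204  2:1853  3:1433  4:2296  5:584  6:2186  7:1534
  8:1849  9:617  10:1901  11:1869  12:19  13:1537  14:122  15:1498
  16:1522  17:1740  18:1771  19:1078  20:46  21:28  22:1034  23:426
  24:361  25:1135  26:2318  27:394  28:850  29:314  30:903  31:1770
  32:874  33:532  34:934  35:1077  36:2181  37:514  38:1940  39:469
  40:2116  41:1288  42:784  43:884  44:233  45:752  46:1373  47:1751
  48:1676
Giant step factor: 204^(-49) ≡ 348 (mod 2339).
Scan 1523·348^i mod 2339 for i = 0, 1, …:
  i=0: 1523   i=1: 1390   i=2: 1886   i=3: 1408
  i=4: 1133   i=5: 1332   i=6: 414   i=7: 1393
  i=8: 591   i=9: 2175     …   i=40: 2088
  i=41: 1534
Match at i=41, j=7: a = 41·49 + 7 = 2016.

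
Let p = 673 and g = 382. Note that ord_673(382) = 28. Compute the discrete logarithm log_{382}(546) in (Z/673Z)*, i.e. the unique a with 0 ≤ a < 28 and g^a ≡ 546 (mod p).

Successive powers of 382 modulo 673:
  382^0=1  382^1=382  382^2=556  382^3=397  382^4=229  382^5=661
  382^6=127  382^7=58  382^8=620  382^9=617  382^10=144  382^11=495
  382^12=650  382^13=636  382^14=672  382^15=291  382^16=117  382^17=276
  382^18=444  382^19=12  382^20=546
So 382^20 ≡ 546 (mod 673), giving a = 20.

20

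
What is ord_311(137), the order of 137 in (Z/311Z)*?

155

The order of 137 must divide p − 1 = 310 = 2 · 5 · 31.
Divisors: 1, 2, 5, 10, 31, 62, 155, 310.
Check each in increasing order: 137^1 ≡ 137;  137^2 ≡ 109;  137^5 ≡ 234;  137^10 ≡ 20;  137^31 ≡ 36;  137^62 ≡ 52;  137^155 ≡ 1.
Smallest exponent giving 1 is 155.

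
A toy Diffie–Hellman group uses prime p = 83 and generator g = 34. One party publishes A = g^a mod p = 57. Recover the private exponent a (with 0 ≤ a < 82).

Baby-step giant-step with m = ceil(sqrt(82)) = 10.
Baby table (34^j mod 83 for j=0..9):
  0:1  1:34  2:77  3:45  4:36  5:62  6:33  7:43
  8:51  9:74
Giant step factor: 34^(-10) ≡ 16 (mod 83).
Scan 57·16^i mod 83 for i = 0, 1, …:
  i=0: 57   i=1: 82   i=2: 67   i=3: 76
  i=4: 54   i=5: 34
Match at i=5, j=1: a = 5·10 + 1 = 51.

51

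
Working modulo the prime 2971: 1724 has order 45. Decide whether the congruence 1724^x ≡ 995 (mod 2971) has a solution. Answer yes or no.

yes

995 ∈ ⟨1724⟩ iff 995^45 ≡ 1 (mod 2971), since |⟨1724⟩| = 45.
995^45 mod 2971 = 1.
Since 1 = 1, 995 lies in the subgroup.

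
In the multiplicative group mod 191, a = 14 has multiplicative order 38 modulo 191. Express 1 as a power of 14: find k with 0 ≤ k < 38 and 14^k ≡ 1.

Successive powers of 14 modulo 191:
  14^0=1
So 14^0 ≡ 1 (mod 191), giving k = 0.

0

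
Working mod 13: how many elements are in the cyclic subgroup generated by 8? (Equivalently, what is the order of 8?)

The order of 8 must divide p − 1 = 12 = 2^2 · 3.
Divisors: 1, 2, 3, 4, 6, 12.
Check each in increasing order: 8^1 ≡ 8;  8^2 ≡ 12;  8^3 ≡ 5;  8^4 ≡ 1.
Smallest exponent giving 1 is 4.

4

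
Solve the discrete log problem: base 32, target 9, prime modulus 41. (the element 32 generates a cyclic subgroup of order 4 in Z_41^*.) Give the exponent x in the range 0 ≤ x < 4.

Successive powers of 32 modulo 41:
  32^0=1  32^1=32  32^2=40  32^3=9
So 32^3 ≡ 9 (mod 41), giving x = 3.

3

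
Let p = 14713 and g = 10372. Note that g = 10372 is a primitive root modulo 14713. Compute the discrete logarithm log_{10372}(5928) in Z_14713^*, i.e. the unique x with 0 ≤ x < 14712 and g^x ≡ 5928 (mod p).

13604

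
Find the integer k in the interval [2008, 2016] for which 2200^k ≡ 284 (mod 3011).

2011

Compute 2200^2008 mod 3011 = 955, then multiply by 2200 repeatedly:
  2200^2008=955  2200^2009=2333  2200^2010=1856  2200^2011=284
Found 284 at exponent 2011.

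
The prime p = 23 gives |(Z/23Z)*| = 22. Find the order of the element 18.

The order of 18 must divide p − 1 = 22 = 2 · 11.
Divisors: 1, 2, 11, 22.
Check each in increasing order: 18^1 ≡ 18;  18^2 ≡ 2;  18^11 ≡ 1.
Smallest exponent giving 1 is 11.

11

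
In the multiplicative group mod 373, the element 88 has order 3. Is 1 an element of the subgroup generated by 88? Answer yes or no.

⟨88⟩ has order 3; its elements mod 373 are {1, 88, 284}.
1 is in this set.

yes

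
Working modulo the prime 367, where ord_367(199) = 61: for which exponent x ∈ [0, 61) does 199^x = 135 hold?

Baby-step giant-step with m = ceil(sqrt(61)) = 8.
Baby table (199^j mod 367 for j=0..7):
  0:1  1:199  2:332  3:8  4:124  5:87  6:64  7:258
Giant step factor: 199^(-8) ≡ 338 (mod 367).
Scan 135·338^i mod 367 for i = 0, 1, …:
  i=0: 135   i=1: 122   i=2: 132   i=3: 209
  i=4: 178   i=5: 343   i=6: 329   i=7: 1
Match at i=7, j=0: x = 7·8 + 0 = 56.

56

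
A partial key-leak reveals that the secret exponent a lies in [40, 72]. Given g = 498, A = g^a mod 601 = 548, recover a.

67

Compute 498^40 mod 601 = 167, then multiply by 498 repeatedly:
  498^40=167  498^41=228  498^42=556  498^43=428  498^44=390
  498^45=97  498^46=226  498^47=161  498^48=245  498^49=7
  498^50=481  498^51=340  498^52=439  498^53=459  498^54=202
  498^55=229  498^56=453  498^57=219  498^58=281  498^59=506
  498^60=169  498^61=22  498^62=138  498^63=210  498^64=6
  498^65=584  498^66=549  498^67=548
Found 548 at exponent 67.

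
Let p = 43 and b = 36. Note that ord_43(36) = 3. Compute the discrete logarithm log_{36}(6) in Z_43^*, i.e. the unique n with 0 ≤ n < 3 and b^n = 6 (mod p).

2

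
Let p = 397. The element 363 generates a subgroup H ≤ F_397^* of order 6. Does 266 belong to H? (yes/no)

⟨363⟩ has order 6; its elements mod 397 are {1, 34, 35, 362, 363, 396}.
266 is not in this set.

no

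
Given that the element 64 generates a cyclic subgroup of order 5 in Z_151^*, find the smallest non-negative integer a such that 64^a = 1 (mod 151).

0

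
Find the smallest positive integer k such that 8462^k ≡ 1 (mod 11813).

5906

The order of 8462 must divide p − 1 = 11812 = 2^2 · 2953.
Divisors: 1, 2, 4, 2953, 5906, 11812.
Check each in increasing order: 8462^1 ≡ 8462;  8462^2 ≡ 6851;  8462^4 ≡ 3152;  8462^2953 ≡ 11812;  8462^5906 ≡ 1.
Smallest exponent giving 1 is 5906.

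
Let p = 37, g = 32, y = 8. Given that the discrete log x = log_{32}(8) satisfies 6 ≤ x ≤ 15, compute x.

15

Compute 32^6 mod 37 = 11, then multiply by 32 repeatedly:
  32^6=11  32^7=19  32^8=16  32^9=31  32^10=30
  32^11=35  32^12=10  32^13=24  32^14=28  32^15=8
Found 8 at exponent 15.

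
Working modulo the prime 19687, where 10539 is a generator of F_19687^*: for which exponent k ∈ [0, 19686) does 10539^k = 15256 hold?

1577

Baby-step giant-step with m = ceil(sqrt(19686)) = 141.
Baby table (10539^j mod 19687 for j=0..140):
  0:1  1:10539  2:16154  3:13517  4:531  5:5101  6:13929  7:11459
  8:6343  9:11512  10:13674  11:1446  12:1656  13:9902  14:16078  15:33
  16:13108  17:1533  18:12947  19:17523  20:10837  21:6856  22:4094  23:12449
  24:5843  25:18128  26:8344  27:15274  28:11774  29:18712  30:1089  31:19137
  32:11215  33:13824  34:7336  35:3255  36:9691  37:16980  38:17077  39:15636
  40:7614  41:19421  42:11867  43:14489  44:7199  45:16250  46:1537  47:15729
  48:3391  49:5844  50:8980  51:4811  52:9104  53:12305  54:4126  55:15018
  56:10909  57:17558  58:5649  59:1323  60:4701  61:11347  62:7195  63:13468
  64:15669  65:1035  66:1267  67:5127  68:12325  69:18036  70:3419  71:5631
  72:8491  73:9234  74:4285  75:17324  76:398  77:1191  78:11330  79:5215
  80:14468  81:2437  82:11695  83:12985  84:4578  85:14392  86:8640  87:4585
  88:9417  89:3596  90:769  91:13134  92:19616  93:19524  94:14599  95:4956
  96:1673  97:11882  98:15078  99:13265  100:2448  101:9502  102:13496  103:15456
  104:546  105:5690  106:308  107:17344  108:14308  109:9279  110:6052  111:15835
  112:18053  113:5399  114:4631  115:2036  116:18261  117:12254  118:17873  119:18018
  120:10587  121:10164  122:1429  123:19363  124:10902  125:2846  126:10693  127:5139
  128:984  129:15014  130:8127  131:12003  132:10642  133:18886  134:3984  135:14692
  136:733  137:7783  138:8995  139:5400  140:15170
Giant step factor: 10539^(-141) ≡ 10192 (mod 19687).
Scan 15256·10192^i mod 19687 for i = 0, 1, …:
  i=0: 15256   i=1: 1226   i=2: 13834   i=3: 17521
  i=4: 12942   i=5: 1964   i=6: 15096   i=7: 4527
  i=8: 12543   i=9: 10565   i=10: 10277   i=11: 8344
Match at i=11, j=26: k = 11·141 + 26 = 1577.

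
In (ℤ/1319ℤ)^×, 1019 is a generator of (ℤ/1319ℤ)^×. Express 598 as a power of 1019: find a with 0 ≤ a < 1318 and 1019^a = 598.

160

Baby-step giant-step with m = ceil(sqrt(1318)) = 37.
Baby table (1019^j mod 1319 for j=0..36):
  0:1  1:1019  2:308  3:1249  4:1215  5:863  6:943  7:685
  8:264  9:1259  10:853  11:1305  12:243  13:964  14:980  15:137
  16:1108  17:1307  18:962  19:261  20:840  21:1248  22:196  23:555
  24:1013  25:789  26:720  27:316  28:168  29:1041  30:303  31:111
  32:994  33:1213  34:144  35:327  36:825
Giant step factor: 1019^(-37) ≡ 204 (mod 1319).
Scan 598·204^i mod 1319 for i = 0, 1, …:
  i=0: 598   i=1: 644   i=2: 795   i=3: 1262
  i=4: 243
Match at i=4, j=12: a = 4·37 + 12 = 160.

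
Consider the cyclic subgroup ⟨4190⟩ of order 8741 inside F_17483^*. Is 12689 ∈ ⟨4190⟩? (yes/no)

12689 ∈ ⟨4190⟩ iff 12689^8741 ≡ 1 (mod 17483), since |⟨4190⟩| = 8741.
12689^8741 mod 17483 = 17482.
Since 17482 ≠ 1, 12689 does not lie in the subgroup.

no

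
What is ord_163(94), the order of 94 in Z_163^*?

162

The order of 94 must divide p − 1 = 162 = 2 · 3^4.
Divisors: 1, 2, 3, 6, 9, 18, 27, 54, 81, 162.
Check each in increasing order: 94^1 ≡ 94;  94^2 ≡ 34;  94^3 ≡ 99;  94^6 ≡ 21;  94^9 ≡ 123;  94^18 ≡ 133;  94^27 ≡ 59;  94^54 ≡ 58;  94^81 ≡ 162;  94^162 ≡ 1.
Smallest exponent giving 1 is 162.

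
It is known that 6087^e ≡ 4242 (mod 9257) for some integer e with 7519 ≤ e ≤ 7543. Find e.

7533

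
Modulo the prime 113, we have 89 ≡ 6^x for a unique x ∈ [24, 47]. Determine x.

Compute 6^24 mod 113 = 85, then multiply by 6 repeatedly:
  6^24=85  6^25=58  6^26=9  6^27=54  6^28=98
  6^29=23  6^30=25  6^31=37  6^32=109  6^33=89
Found 89 at exponent 33.

33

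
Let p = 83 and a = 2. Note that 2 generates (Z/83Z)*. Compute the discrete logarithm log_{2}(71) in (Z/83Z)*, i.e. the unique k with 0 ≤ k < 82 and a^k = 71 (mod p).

Baby-step giant-step with m = ceil(sqrt(82)) = 10.
Baby table (2^j mod 83 for j=0..9):
  0:1  1:2  2:4  3:8  4:16  5:32  6:64  7:45
  8:7  9:14
Giant step factor: 2^(-10) ≡ 3 (mod 83).
Scan 71·3^i mod 83 for i = 0, 1, …:
  i=0: 71   i=1: 47   i=2: 58   i=3: 8
Match at i=3, j=3: k = 3·10 + 3 = 33.

33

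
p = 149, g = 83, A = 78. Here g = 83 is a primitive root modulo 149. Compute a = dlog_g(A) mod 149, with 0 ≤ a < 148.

Baby-step giant-step with m = ceil(sqrt(148)) = 13.
Baby table (83^j mod 149 for j=0..12):
  0:1  1:83  2:35  3:74  4:33  5:57  6:112  7:58
  8:46  9:93  10:120  11:126  12:28
Giant step factor: 83^(-13) ≡ 72 (mod 149).
Scan 78·72^i mod 149 for i = 0, 1, …:
  i=0: 78   i=1: 103   i=2: 115   i=3: 85
  i=4: 11   i=5: 47   i=6: 106   i=7: 33
Match at i=7, j=4: a = 7·13 + 4 = 95.

95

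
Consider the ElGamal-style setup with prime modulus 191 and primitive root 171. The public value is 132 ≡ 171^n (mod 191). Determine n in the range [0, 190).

73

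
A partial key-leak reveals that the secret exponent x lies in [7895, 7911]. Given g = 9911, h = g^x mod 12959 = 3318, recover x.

7895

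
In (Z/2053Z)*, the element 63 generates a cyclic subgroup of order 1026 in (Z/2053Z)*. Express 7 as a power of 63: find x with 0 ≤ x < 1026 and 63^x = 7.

Baby-step giant-step with m = ceil(sqrt(1026)) = 33.
Baby table (63^j mod 2053 for j=0..32):
  0:1  1:63  2:1916  3:1634  4:292  5:1972  6:1056  7:832
  8:1091  9:984  10:402  11:690  12:357  13:1961  14:363  15:286
  16:1594  17:1878  18:1293  19:1392  20:1470  21:225  22:1857  23:2023
  24:163  25:4  26:252  27:1505  28:377  29:1168  30:1729  31:118
  32:1275
Giant step factor: 63^(-33) ≡ 374 (mod 2053).
Scan 7·374^i mod 2053 for i = 0, 1, …:
  i=0: 7   i=1: 565   i=2: 1904   i=3: 1758
  i=4: 532   i=5: 1880   i=6: 994   i=7: 163
Match at i=7, j=24: x = 7·33 + 24 = 255.

255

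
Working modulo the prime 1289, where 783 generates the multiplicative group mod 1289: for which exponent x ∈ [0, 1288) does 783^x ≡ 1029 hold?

1023

Baby-step giant-step with m = ceil(sqrt(1288)) = 36.
Baby table (783^j mod 1289 for j=0..35):
  0:1  1:783  2:814  3:596  4:50  5:480  6:741  7:153
  8:1211  9:798  10:958  11:1205  12:1256  13:1230  14:207  15:956
  16:928  17:917  18:38  19:107  20:1285  21:735  22:611  23:194
  24:1089  25:658  26:903  27:677  28:312  29:675  30:35  31:336
  32:132  33:236  34:461  35:43
Giant step factor: 783^(-36) ≡ 1131 (mod 1289).
Scan 1029·1131^i mod 1289 for i = 0, 1, …:
  i=0: 1029   i=1: 1121   i=2: 764   i=3: 454
  i=4: 452   i=5: 768   i=6: 1111   i=7: 1055
  i=8: 880   i=9: 172     …   i=27: 1234
  i=28: 956
Match at i=28, j=15: x = 28·36 + 15 = 1023.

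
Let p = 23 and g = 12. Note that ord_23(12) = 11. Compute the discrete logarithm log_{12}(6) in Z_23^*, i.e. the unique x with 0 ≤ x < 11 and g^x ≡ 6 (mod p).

2

Successive powers of 12 modulo 23:
  12^0=1  12^1=12  12^2=6
So 12^2 ≡ 6 (mod 23), giving x = 2.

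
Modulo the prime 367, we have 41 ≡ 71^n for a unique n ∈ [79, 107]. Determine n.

104

Compute 71^79 mod 367 = 179, then multiply by 71 repeatedly:
  71^79=179  71^80=231  71^81=253  71^82=347  71^83=48
  71^84=105  71^85=115  71^86=91  71^87=222  71^88=348
  71^89=119  71^90=8  71^91=201  71^92=325  71^93=321
  71^94=37  71^95=58  71^96=81  71^97=246  71^98=217
  71^99=360  71^100=237  71^101=312  71^102=132  71^103=197
  71^104=41
Found 41 at exponent 104.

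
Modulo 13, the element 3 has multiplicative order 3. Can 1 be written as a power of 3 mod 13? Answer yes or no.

1 ∈ ⟨3⟩ iff 1^3 ≡ 1 (mod 13), since |⟨3⟩| = 3.
1^3 mod 13 = 1.
Since 1 = 1, 1 lies in the subgroup.

yes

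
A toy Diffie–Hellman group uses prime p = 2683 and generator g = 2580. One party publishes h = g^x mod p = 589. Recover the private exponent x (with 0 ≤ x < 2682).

Baby-step giant-step with m = ceil(sqrt(2682)) = 52.
Baby table (2580^j mod 2683 for j=0..51):
  0:1  1:2580  2:2560  3:1937  4:1714  5:536  6:1135  7:1147
  8:2594  9:1118  10:215  11:2002  12:385  13:590  14:939  15:2554
  16:2555  17:2452  18:2329  19:1583  20:614  21:1150  22:2285  23:749
  24:660  25:1778  26:1993  27:1312  28:1697  29:2287  30:543  31:414
  32:286  33:55  34:2384  35:1284  36:1898  37:365  38:2650  39:716
  40:1376  41:471  42:2464  43:1093  44:107  45:2394  46:254  47:668
  48:954  49:1009  50:710  51:1994
Giant step factor: 2580^(-52) ≡ 2521 (mod 2683).
Scan 589·2521^i mod 2683 for i = 0, 1, …:
  i=0: 589   i=1: 1170   i=2: 953   i=3: 1228
  i=4: 2289   i=5: 2119   i=6: 146   i=7: 495
  i=8: 300   i=9: 2377     …   i=13: 519
  i=14: 1778
Match at i=14, j=25: x = 14·52 + 25 = 753.

753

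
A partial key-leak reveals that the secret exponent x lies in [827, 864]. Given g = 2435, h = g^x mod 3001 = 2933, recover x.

848

Compute 2435^827 mod 3001 = 1044, then multiply by 2435 repeatedly:
  2435^827=1044  2435^828=293  2435^829=2218  2435^830=2031  2435^831=2838
  2435^832=2228  2435^833=2373  2435^834=1330  2435^835=471  2435^836=503
  2435^837=397  2435^838=373  2435^839=1953  2435^840=1971  2435^841=786
  2435^842=2273  2435^843=911  2435^844=546  2435^845=67  2435^846=1091
  2435^847=700  2435^848=2933
Found 2933 at exponent 848.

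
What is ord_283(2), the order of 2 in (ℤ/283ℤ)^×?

The order of 2 must divide p − 1 = 282 = 2 · 3 · 47.
Divisors: 1, 2, 3, 6, 47, 94, 141, 282.
Check each in increasing order: 2^1 ≡ 2;  2^2 ≡ 4;  2^3 ≡ 8;  2^6 ≡ 64;  2^47 ≡ 282;  2^94 ≡ 1.
Smallest exponent giving 1 is 94.

94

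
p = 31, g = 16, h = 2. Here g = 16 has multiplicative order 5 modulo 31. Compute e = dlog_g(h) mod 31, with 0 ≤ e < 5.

Successive powers of 16 modulo 31:
  16^0=1  16^1=16  16^2=8  16^3=4  16^4=2
So 16^4 ≡ 2 (mod 31), giving e = 4.

4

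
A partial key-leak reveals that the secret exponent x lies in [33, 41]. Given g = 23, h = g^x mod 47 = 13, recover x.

Compute 23^33 mod 47 = 33, then multiply by 23 repeatedly:
  23^33=33  23^34=7  23^35=20  23^36=37  23^37=5
  23^38=21  23^39=13
Found 13 at exponent 39.

39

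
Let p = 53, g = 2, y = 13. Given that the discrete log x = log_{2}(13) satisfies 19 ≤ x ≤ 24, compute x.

24

Compute 2^19 mod 53 = 12, then multiply by 2 repeatedly:
  2^19=12  2^20=24  2^21=48  2^22=43  2^23=33
  2^24=13
Found 13 at exponent 24.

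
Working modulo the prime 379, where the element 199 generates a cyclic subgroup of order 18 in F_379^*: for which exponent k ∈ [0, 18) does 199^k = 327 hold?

Successive powers of 199 modulo 379:
  199^0=1  199^1=199  199^2=185  199^3=52  199^4=115  199^5=145
  199^6=51  199^7=295  199^8=339  199^9=378  199^10=180  199^11=194
  199^12=327
So 199^12 ≡ 327 (mod 379), giving k = 12.

12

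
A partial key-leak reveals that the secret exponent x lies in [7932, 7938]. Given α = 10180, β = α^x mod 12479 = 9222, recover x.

7938

Compute 10180^7932 mod 12479 = 1723, then multiply by 10180 repeatedly:
  10180^7932=1723  10180^7933=7145  10180^7934=8488  10180^7935=3244  10180^7936=4486
  10180^7937=6819  10180^7938=9222
Found 9222 at exponent 7938.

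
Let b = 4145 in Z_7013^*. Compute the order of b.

The order of 4145 must divide p − 1 = 7012 = 2^2 · 1753.
Divisors: 1, 2, 4, 1753, 3506, 7012.
Check each in increasing order: 4145^1 ≡ 4145;  4145^2 ≡ 6188;  4145^4 ≡ 364;  4145^1753 ≡ 1.
Smallest exponent giving 1 is 1753.

1753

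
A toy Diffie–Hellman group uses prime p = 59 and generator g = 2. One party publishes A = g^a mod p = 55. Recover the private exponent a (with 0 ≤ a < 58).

Baby-step giant-step with m = ceil(sqrt(58)) = 8.
Baby table (2^j mod 59 for j=0..7):
  0:1  1:2  2:4  3:8  4:16  5:32  6:5  7:10
Giant step factor: 2^(-8) ≡ 3 (mod 59).
Scan 55·3^i mod 59 for i = 0, 1, …:
  i=0: 55   i=1: 47   i=2: 23   i=3: 10
Match at i=3, j=7: a = 3·8 + 7 = 31.

31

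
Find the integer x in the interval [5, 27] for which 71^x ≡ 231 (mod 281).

12

Compute 71^5 mod 281 = 6, then multiply by 71 repeatedly:
  71^5=6  71^6=145  71^7=179  71^8=64  71^9=48
  71^10=36  71^11=27  71^12=231
Found 231 at exponent 12.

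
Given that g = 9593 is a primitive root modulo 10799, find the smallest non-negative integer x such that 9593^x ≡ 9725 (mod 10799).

1988

Baby-step giant-step with m = ceil(sqrt(10798)) = 104.
Baby table (9593^j mod 10799 for j=0..103):
  0:1  1:9593  2:7370  3:10156  4:8729  5:1851  6:3087  7:2733
  8:8496  9:2075  10:2918  11:1366  12:4851  13:2752  14:7180  15:1718
  16:1500  17:5232  18:7623  19:7410  20:5112  21:1157  22:8528  23:6679
  24:1180  25:2388  26:3405  27:7989  28:8773  29:2782  30:3397  31:6838
  32:3808  33:7926  34:9158  35:2829  36:710  37:7660  38:5984  39:7827
  40:9763  41:7531  42:10372  43:7409  44:6318  45:4586  46:9171  47:8749
  48:10128  49:10100  50:672  51:10292  52:6698  53:10663  54:2031  55:1987
  56:1056  57:746  58:7440  59:1329  60:6277  61:37  62:9373  63:2715
  64:8606  65:9802  66:3693  67:6229  68:3930  69:1181  70:1182  71:10775
  72:7346  73:6703  74:4633  75:6484  76:9571  77:1505  78:10001  79:1277
  80:4195  81:5561  82:10412  83:2365  84:9545  85:464  86:1964  87:7196
  88:4020  89:631  90:5743  91:6900  92:4629  93:509  94:1689  95:4077
  96:7482  97:4672  98:2646  99:5428  100:8825  101:4864  102:8672  103:5799
Giant step factor: 9593^(-104) ≡ 4210 (mod 10799).
Scan 9725·4210^i mod 10799 for i = 0, 1, …:
  i=0: 9725   i=1: 3241   i=2: 5473   i=3: 7063
  i=4: 5583   i=5: 5806   i=6: 5123   i=7: 2227
  i=8: 2138   i=9: 5413     …   i=18: 8725
  i=19: 4851
Match at i=19, j=12: x = 19·104 + 12 = 1988.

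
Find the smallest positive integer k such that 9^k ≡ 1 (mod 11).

The order of 9 must divide p − 1 = 10 = 2 · 5.
Divisors: 1, 2, 5, 10.
Check each in increasing order: 9^1 ≡ 9;  9^2 ≡ 4;  9^5 ≡ 1.
Smallest exponent giving 1 is 5.

5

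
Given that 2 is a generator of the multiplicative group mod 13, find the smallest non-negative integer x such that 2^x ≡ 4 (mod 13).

Successive powers of 2 modulo 13:
  2^0=1  2^1=2  2^2=4
So 2^2 ≡ 4 (mod 13), giving x = 2.

2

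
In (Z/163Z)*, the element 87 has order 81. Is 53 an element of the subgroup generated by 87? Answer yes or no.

53 ∈ ⟨87⟩ iff 53^81 ≡ 1 (mod 163), since |⟨87⟩| = 81.
53^81 mod 163 = 1.
Since 1 = 1, 53 lies in the subgroup.

yes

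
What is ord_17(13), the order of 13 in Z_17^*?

The order of 13 must divide p − 1 = 16 = 2^4.
Divisors: 1, 2, 4, 8, 16.
Check each in increasing order: 13^1 ≡ 13;  13^2 ≡ 16;  13^4 ≡ 1.
Smallest exponent giving 1 is 4.

4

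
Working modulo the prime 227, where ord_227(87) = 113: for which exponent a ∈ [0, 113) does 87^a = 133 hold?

48

Baby-step giant-step with m = ceil(sqrt(113)) = 11.
Baby table (87^j mod 227 for j=0..10):
  0:1  1:87  2:78  3:203  4:182  5:171  6:122  7:172
  8:209  9:23  10:185
Giant step factor: 87^(-11) ≡ 196 (mod 227).
Scan 133·196^i mod 227 for i = 0, 1, …:
  i=0: 133   i=1: 190   i=2: 12   i=3: 82
  i=4: 182
Match at i=4, j=4: a = 4·11 + 4 = 48.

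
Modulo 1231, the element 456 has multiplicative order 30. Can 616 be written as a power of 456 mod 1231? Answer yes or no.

no

616 ∈ ⟨456⟩ iff 616^30 ≡ 1 (mod 1231), since |⟨456⟩| = 30.
616^30 mod 1231 = 441.
Since 441 ≠ 1, 616 does not lie in the subgroup.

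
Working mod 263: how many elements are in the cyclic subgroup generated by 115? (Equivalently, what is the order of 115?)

The order of 115 must divide p − 1 = 262 = 2 · 131.
Divisors: 1, 2, 131, 262.
Check each in increasing order: 115^1 ≡ 115;  115^2 ≡ 75;  115^131 ≡ 262;  115^262 ≡ 1.
Smallest exponent giving 1 is 262.

262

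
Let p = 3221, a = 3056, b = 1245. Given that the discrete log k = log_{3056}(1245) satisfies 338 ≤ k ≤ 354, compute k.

338

Compute 3056^338 mod 3221 = 1245, then multiply by 3056 repeatedly:
  3056^338=1245
Found 1245 at exponent 338.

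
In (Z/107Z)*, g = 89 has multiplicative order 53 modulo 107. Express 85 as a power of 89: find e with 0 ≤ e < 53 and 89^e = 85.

37

Baby-step giant-step with m = ceil(sqrt(53)) = 8.
Baby table (89^j mod 107 for j=0..7):
  0:1  1:89  2:3  3:53  4:9  5:52  6:27  7:49
Giant step factor: 89^(-8) ≡ 37 (mod 107).
Scan 85·37^i mod 107 for i = 0, 1, …:
  i=0: 85   i=1: 42   i=2: 56   i=3: 39
  i=4: 52
Match at i=4, j=5: e = 4·8 + 5 = 37.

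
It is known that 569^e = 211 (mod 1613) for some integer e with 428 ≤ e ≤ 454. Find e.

428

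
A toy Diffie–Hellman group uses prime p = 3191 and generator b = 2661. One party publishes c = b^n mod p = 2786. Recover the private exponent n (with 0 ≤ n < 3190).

1993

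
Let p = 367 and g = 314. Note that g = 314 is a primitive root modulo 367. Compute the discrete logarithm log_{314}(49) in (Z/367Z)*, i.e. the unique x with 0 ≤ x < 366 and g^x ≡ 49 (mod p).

Baby-step giant-step with m = ceil(sqrt(366)) = 20.
Baby table (314^j mod 367 for j=0..19):
  0:1  1:314  2:240  3:125  4:348  5:273  6:211  7:194
  8:361  9:318  10:28  11:351  12:114  13:197  14:202  15:304
  16:36  17:294  18:199  19:96
Giant step factor: 314^(-20) ≡ 345 (mod 367).
Scan 49·345^i mod 367 for i = 0, 1, …:
  i=0: 49   i=1: 23   i=2: 228   i=3: 122
  i=4: 252   i=5: 328   i=6: 124   i=7: 208
  i=8: 195   i=9: 114
Match at i=9, j=12: x = 9·20 + 12 = 192.

192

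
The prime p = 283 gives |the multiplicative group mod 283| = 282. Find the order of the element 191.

The order of 191 must divide p − 1 = 282 = 2 · 3 · 47.
Divisors: 1, 2, 3, 6, 47, 94, 141, 282.
Check each in increasing order: 191^1 ≡ 191;  191^2 ≡ 257;  191^3 ≡ 128;  191^6 ≡ 253;  191^47 ≡ 239;  191^94 ≡ 238;  191^141 ≡ 282;  191^282 ≡ 1.
Smallest exponent giving 1 is 282.

282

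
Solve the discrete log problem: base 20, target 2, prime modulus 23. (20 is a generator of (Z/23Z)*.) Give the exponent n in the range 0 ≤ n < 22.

18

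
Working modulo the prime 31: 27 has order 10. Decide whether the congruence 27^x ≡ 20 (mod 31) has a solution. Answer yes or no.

no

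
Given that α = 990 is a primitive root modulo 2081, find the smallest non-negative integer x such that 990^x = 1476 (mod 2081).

Baby-step giant-step with m = ceil(sqrt(2080)) = 46.
Baby table (990^j mod 2081 for j=0..45):
  0:1  1:990  2:2030  3:1535  4:520  5:793  6:533  7:1177
  8:1951  9:322  10:387  11:226  12:1073  13:960  14:1464  15:984
  16:252  17:1841  18:1715  19:1835  20:2018  21:60  22:1132  23:1102
  24:536  25:2066  26:1798  27:765  28:1947  29:524  30:591  31:329
  32:1074  33:1950  34:1413  35:438  36:772  37:553  38:167  39:931
  40:1888  41:382  42:1519  43:1328  44:1609  45:945
Giant step factor: 990^(-46) ≡ 511 (mod 2081).
Scan 1476·511^i mod 2081 for i = 0, 1, …:
  i=0: 1476   i=1: 914   i=2: 910   i=3: 947
  i=4: 1125   i=5: 519   i=6: 922   i=7: 836
  i=8: 591
Match at i=8, j=30: x = 8·46 + 30 = 398.

398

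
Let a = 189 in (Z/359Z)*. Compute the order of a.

358

The order of 189 must divide p − 1 = 358 = 2 · 179.
Divisors: 1, 2, 179, 358.
Check each in increasing order: 189^1 ≡ 189;  189^2 ≡ 180;  189^179 ≡ 358;  189^358 ≡ 1.
Smallest exponent giving 1 is 358.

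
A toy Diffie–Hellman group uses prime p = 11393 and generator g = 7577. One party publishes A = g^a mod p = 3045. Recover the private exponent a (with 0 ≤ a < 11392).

5520

Baby-step giant-step with m = ceil(sqrt(11392)) = 107.
Baby table (7577^j mod 11393 for j=0..106):
  0:1  1:7577  2:1602  3:4809  4:2979  5:2350  6:10084  7:5010
  8:10687  9:5348  10:8288  11:11353  12:4531  13:4278  14:1321  15:6163
  16:8537  17:6788  18:4674  19:5454  20:2547  21:10270  22:1600  23:1048
  24:11168  25:4125  26:4126  27:310  28:1912  29:6721  30:9700  31:657
  32:10741  33:4358  34:3652  35:9000  36:5895  37:5855  38:10386  39:3271
  40:4592  41:10755  42:7899  43:3294  44:7968  45:2029  46:4576  47:3453
  48:5053  49:6101  50:5876  51:10001  52:2734  53:3044  54:4956  55:284
  56:9984  57:10641  58:9989  59:2954  60:6606  61:4213  62:10108  63:4570
  64:3563  65:6834  66:33  67:10788  68:7294  69:10588  70:7163  71:9192
  72:2375  73:5828  74:10881  75:5589  76:72  77:10073  78:1414  79:4458
  80:9414  81:9698  82:8289  83:7537  84:6133  85:9087  86:4300  87:8513
  88:7228  89:405  90:3968  91:10802  92:10835  93:10230  94:6131  95:5326
  96:1096  97:10288  98:1270  99:7098  100:6586  101:782  102:854  103:10927
  104:948  105:5406  106:3427
Giant step factor: 7577^(-107) ≡ 1730 (mod 11393).
Scan 3045·1730^i mod 11393 for i = 0, 1, …:
  i=0: 3045   i=1: 4284   i=2: 5870   i=3: 3937
  i=4: 9389   i=5: 7945   i=6: 4892   i=7: 9554
  i=8: 8570   i=9: 3807     …   i=50: 8498
  i=51: 4570
Match at i=51, j=63: a = 51·107 + 63 = 5520.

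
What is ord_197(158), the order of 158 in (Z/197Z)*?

49

The order of 158 must divide p − 1 = 196 = 2^2 · 7^2.
Divisors: 1, 2, 4, 7, 14, 28, 49, 98, 196.
Check each in increasing order: 158^1 ≡ 158;  158^2 ≡ 142;  158^4 ≡ 70;  158^7 ≡ 36;  158^14 ≡ 114;  158^28 ≡ 191;  158^49 ≡ 1.
Smallest exponent giving 1 is 49.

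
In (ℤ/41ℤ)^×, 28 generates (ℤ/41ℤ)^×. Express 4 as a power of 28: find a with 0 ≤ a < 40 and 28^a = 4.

12

Successive powers of 28 modulo 41:
  28^0=1  28^1=28  28^2=5  28^3=17  28^4=25  28^5=3
  28^6=2  28^7=15  28^8=10  28^9=34  28^10=9  28^11=6
  28^12=4
So 28^12 ≡ 4 (mod 41), giving a = 12.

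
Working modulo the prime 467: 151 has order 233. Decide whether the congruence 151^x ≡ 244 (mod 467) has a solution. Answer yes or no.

no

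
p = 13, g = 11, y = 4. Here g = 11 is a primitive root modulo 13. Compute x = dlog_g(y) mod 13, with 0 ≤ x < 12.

2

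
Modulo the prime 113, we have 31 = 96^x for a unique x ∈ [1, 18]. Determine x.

10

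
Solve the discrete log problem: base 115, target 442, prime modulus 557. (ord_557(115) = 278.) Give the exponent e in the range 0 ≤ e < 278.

140

Baby-step giant-step with m = ceil(sqrt(278)) = 17.
Baby table (115^j mod 557 for j=0..16):
  0:1  1:115  2:414  3:265  4:397  5:538  6:43  7:489
  8:535  9:255  10:361  11:297  12:178  13:418  14:168  15:382
  16:484
Giant step factor: 115^(-17) ≡ 181 (mod 557).
Scan 442·181^i mod 557 for i = 0, 1, …:
  i=0: 442   i=1: 351   i=2: 33   i=3: 403
  i=4: 533   i=5: 112   i=6: 220   i=7: 273
  i=8: 397
Match at i=8, j=4: e = 8·17 + 4 = 140.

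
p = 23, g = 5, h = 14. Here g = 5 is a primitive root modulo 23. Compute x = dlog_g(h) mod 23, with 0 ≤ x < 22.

Successive powers of 5 modulo 23:
  5^0=1  5^1=5  5^2=2  5^3=10  5^4=4  5^5=20
  5^6=8  5^7=17  5^8=16  5^9=11  5^10=9  5^11=22
  5^12=18  5^13=21  5^14=13  5^15=19  5^16=3  5^17=15
  5^18=6  5^19=7  5^20=12  5^21=14
So 5^21 ≡ 14 (mod 23), giving x = 21.

21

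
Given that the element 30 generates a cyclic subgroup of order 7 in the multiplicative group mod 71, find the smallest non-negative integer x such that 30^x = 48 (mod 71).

Successive powers of 30 modulo 71:
  30^0=1  30^1=30  30^2=48
So 30^2 ≡ 48 (mod 71), giving x = 2.

2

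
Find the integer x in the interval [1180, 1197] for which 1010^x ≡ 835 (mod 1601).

Compute 1010^1180 mod 1601 = 1202, then multiply by 1010 repeatedly:
  1010^1180=1202  1010^1181=462  1010^1182=729  1010^1183=1431  1010^1184=1208
  1010^1185=118  1010^1186=706  1010^1187=615  1010^1188=1563  1010^1189=44
  1010^1190=1213  1010^1191=365  1010^1192=420  1010^1193=1536  1010^1194=1592
  1010^1195=516  1010^1196=835
Found 835 at exponent 1196.

1196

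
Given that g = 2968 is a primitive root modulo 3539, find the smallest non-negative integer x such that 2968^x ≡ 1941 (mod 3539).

2100

Baby-step giant-step with m = ceil(sqrt(3538)) = 60.
Baby table (2968^j mod 3539 for j=0..59):
  0:1  1:2968  2:453  3:3223  4:3486  5:1951  6:764  7:2592
  8:2809  9:2767  10:1976  11:645  12:3300  13:1987  14:1442  15:1205
  16:2050  17:859  18:1432  19:3376  20:1059  21:480  22:1962  23:1561
  24:497  25:2872  26:2184  27:2203  28:1971  29:3500  30:1035  31:28
  32:1707  33:2067  34:1769  35:2055  36:1543  37:158  38:1796  39:794
  40:3157  41:2243  42:365  43:386  44:2551  45:1447  46:1889  47:776
  48:2818  49:1167  50:2514  51:1340  52:2823  53:1851  54:1240  55:3299
  56:2558  57:989  58:1521  59:2103
Giant step factor: 2968^(-60) ≡ 619 (mod 3539).
Scan 1941·619^i mod 3539 for i = 0, 1, …:
  i=0: 1941   i=1: 1758   i=2: 1729   i=3: 1473
  i=4: 2264   i=5: 3511   i=6: 363   i=7: 1740
  i=8: 1204   i=9: 2086     …   i=34: 2447
  i=35: 1
Match at i=35, j=0: x = 35·60 + 0 = 2100.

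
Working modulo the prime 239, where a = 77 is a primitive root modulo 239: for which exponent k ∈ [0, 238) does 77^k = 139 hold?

153

Baby-step giant-step with m = ceil(sqrt(238)) = 16.
Baby table (77^j mod 239 for j=0..15):
  0:1  1:77  2:193  3:43  4:204  5:173  6:176  7:168
  8:30  9:159  10:54  11:95  12:145  13:171  14:22  15:21
Giant step factor: 77^(-16) ≡ 64 (mod 239).
Scan 139·64^i mod 239 for i = 0, 1, …:
  i=0: 139   i=1: 53   i=2: 46   i=3: 76
  i=4: 84   i=5: 118   i=6: 143   i=7: 70
  i=8: 178   i=9: 159
Match at i=9, j=9: k = 9·16 + 9 = 153.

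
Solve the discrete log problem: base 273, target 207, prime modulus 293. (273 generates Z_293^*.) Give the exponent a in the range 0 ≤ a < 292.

Baby-step giant-step with m = ceil(sqrt(292)) = 18.
Baby table (273^j mod 293 for j=0..17):
  0:1  1:273  2:107  3:204  4:22  5:146  6:10  7:93
  8:191  9:282  10:220  11:288  12:100  13:51  14:152  15:183
  16:149  17:243
Giant step factor: 273^(-18) ≡ 247 (mod 293).
Scan 207·247^i mod 293 for i = 0, 1, …:
  i=0: 207   i=1: 147   i=2: 270   i=3: 179
  i=4: 263   i=5: 208   i=6: 101   i=7: 42
  i=8: 119   i=9: 93
Match at i=9, j=7: a = 9·18 + 7 = 169.

169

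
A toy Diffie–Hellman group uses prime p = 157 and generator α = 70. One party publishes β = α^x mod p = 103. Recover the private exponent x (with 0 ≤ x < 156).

129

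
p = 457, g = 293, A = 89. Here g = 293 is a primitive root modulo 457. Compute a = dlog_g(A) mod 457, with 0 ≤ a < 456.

Baby-step giant-step with m = ceil(sqrt(456)) = 22.
Baby table (293^j mod 457 for j=0..21):
  0:1  1:293  2:390  3:20  4:376  5:31  6:400  7:208
  8:163  9:231  10:47  11:61  12:50  13:26  14:306  15:86
  16:63  17:179  18:349  19:346  20:381  21:125
Giant step factor: 293^(-22) ≡ 225 (mod 457).
Scan 89·225^i mod 457 for i = 0, 1, …:
  i=0: 89   i=1: 374   i=2: 62   i=3: 240
  i=4: 74   i=5: 198   i=6: 221   i=7: 369
  i=8: 308   i=9: 293
Match at i=9, j=1: a = 9·22 + 1 = 199.

199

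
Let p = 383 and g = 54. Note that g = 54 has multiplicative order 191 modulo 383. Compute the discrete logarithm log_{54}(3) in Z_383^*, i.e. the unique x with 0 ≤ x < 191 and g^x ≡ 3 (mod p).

29

Successive powers of 54 modulo 383:
  54^0=1  54^1=54  54^2=235  54^3=51  54^4=73  54^5=112
  54^6=303  54^7=276  54^8=350  54^9=133  54^10=288  54^11=232
  54^12=272  54^13=134  54^14=342  54^15=84  54^16=323  54^17=207
  54^18=71  54^19=4  54^20=216  54^21=174  54^22=204  54^23=292
  54^24=65  54^25=63  54^26=338  54^27=251  54^28=149  54^29=3
So 54^29 ≡ 3 (mod 383), giving x = 29.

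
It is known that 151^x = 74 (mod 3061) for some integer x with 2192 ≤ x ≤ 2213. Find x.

Compute 151^2192 mod 3061 = 1012, then multiply by 151 repeatedly:
  151^2192=1012  151^2193=2823  151^2194=794  151^2195=515  151^2196=1240
  151^2197=519  151^2198=1844  151^2199=2954  151^2200=2209  151^2201=2971
  151^2202=1715  151^2203=1841  151^2204=2501  151^2205=1148  151^2206=1932
  151^2207=937  151^2208=681  151^2209=1818  151^2210=2089  151^2211=156
  151^2212=2129  151^2213=74
Found 74 at exponent 2213.

2213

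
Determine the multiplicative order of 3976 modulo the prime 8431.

4215

The order of 3976 must divide p − 1 = 8430 = 2 · 3 · 5 · 281.
Divisors: 1, 2, 3, 5, 6, 10, 15, 30, 281, 562, 843, 1405, 1686, 2810, 4215, 8430.
Check each in increasing order: 3976^1 ≡ 3976;  3976^2 ≡ 451;  3976^3 ≡ 5804;  3976^5 ≡ 3994;  3976^6 ≡ 4571;  3976^10 ≡ 584;  3976^15 ≡ 5540;  3976^30 ≡ 2760;  3976^281 ≡ 2392;  3976^562 ≡ 5446;  3976^843 ≡ 937;  3976^1405 ≡ 2147;  3976^1686 ≡ 1145;  3976^2810 ≡ 6283;  3976^4215 ≡ 1.
Smallest exponent giving 1 is 4215.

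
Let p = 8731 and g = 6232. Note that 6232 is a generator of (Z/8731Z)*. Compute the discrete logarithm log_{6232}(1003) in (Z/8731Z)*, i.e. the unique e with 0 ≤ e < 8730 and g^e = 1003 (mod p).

Baby-step giant-step with m = ceil(sqrt(8730)) = 94.
Baby table (6232^j mod 8731 for j=0..93):
  0:1  1:6232  2:2336  3:3375  4:21  5:8638  6:5401  7:1027
  8:441  9:6778  10:8649  11:4105  12:530  13:2642  14:7009  15:7626
  16:2399  17:3096  18:7493  19:2988  20:6724  21:3899  22:195  23:1631
  24:1508  25:3300  26:4095  27:8058  28:5475  29:8183  30:7416  31:3329
  32:1472  33:5954  34:7309  35:61  36:4719  37:2800  38:5062  39:1281
  40:3058  41:6414  42:1530  43:708  44:3101  45:3729  46:5937  47:6137
  48:4004  49:8461  50:2443  51:6643  52:5505  53:3061  54:7648  55:8538
  56:2102  57:3164  58:3450  59:4678  60:487  61:5327  62:2602  63:2197
  64:1496  65:7095  66:2256  67:2482  68:5223  69:568  70:3721  71:8467
  72:4911  73:3197  74:8293  75:3187  76:7090  77:6020  78:8264  79:5810
  80:463  81:4186  82:7655  83:8507  84:992  85:596  86:3597  87:4027
  88:3370  89:3785  90:5689  91:5988  92:922  93:906
Giant step factor: 6232^(-94) ≡ 1582 (mod 8731).
Scan 1003·1582^i mod 8731 for i = 0, 1, …:
  i=0: 1003   i=1: 6435   i=2: 8555   i=3: 960
  i=4: 8257   i=5: 998   i=6: 7256   i=7: 6458
  i=8: 1286   i=9: 129     …   i=42: 2
  i=43: 3164
Match at i=43, j=57: e = 43·94 + 57 = 4099.

4099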